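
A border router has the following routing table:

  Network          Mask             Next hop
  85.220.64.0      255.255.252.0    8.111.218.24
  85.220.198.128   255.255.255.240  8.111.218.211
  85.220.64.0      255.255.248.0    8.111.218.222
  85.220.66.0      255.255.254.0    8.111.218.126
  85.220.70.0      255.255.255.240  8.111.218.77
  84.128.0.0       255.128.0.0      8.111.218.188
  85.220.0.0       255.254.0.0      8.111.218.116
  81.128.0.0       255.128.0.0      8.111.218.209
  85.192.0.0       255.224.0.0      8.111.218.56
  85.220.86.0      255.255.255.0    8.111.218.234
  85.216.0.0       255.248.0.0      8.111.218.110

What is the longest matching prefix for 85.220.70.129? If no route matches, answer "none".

Entries matching 85.220.70.129:
  85.192.0.0/11 (85.192.0.0 - 85.223.255.255)
  85.216.0.0/13 (85.216.0.0 - 85.223.255.255)
  85.220.0.0/15 (85.220.0.0 - 85.221.255.255)
  85.220.64.0/21 (85.220.64.0 - 85.220.71.255)
Most specific is 85.220.64.0/21.

85.220.64.0/21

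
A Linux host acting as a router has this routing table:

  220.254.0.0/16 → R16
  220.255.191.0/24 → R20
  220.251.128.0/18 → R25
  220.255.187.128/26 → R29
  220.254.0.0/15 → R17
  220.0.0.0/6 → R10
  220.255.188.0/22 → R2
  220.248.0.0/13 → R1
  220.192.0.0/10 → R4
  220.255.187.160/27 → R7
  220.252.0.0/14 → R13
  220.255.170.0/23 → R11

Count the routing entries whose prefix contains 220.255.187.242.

Prefixes containing 220.255.187.242:
  220.0.0.0/6 (220.0.0.0 - 223.255.255.255)
  220.192.0.0/10 (220.192.0.0 - 220.255.255.255)
  220.248.0.0/13 (220.248.0.0 - 220.255.255.255)
  220.252.0.0/14 (220.252.0.0 - 220.255.255.255)
  220.254.0.0/15 (220.254.0.0 - 220.255.255.255)
Total matching entries: 5.

5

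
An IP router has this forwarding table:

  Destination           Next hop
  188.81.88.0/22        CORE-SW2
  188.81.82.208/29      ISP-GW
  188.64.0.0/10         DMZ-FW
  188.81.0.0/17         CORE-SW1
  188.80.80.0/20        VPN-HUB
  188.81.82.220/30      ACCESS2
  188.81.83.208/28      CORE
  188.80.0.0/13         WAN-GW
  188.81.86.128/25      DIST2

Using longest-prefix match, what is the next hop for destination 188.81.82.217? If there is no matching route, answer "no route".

Routes whose prefix contains 188.81.82.217:
  188.64.0.0/10 (188.64.0.0 - 188.127.255.255) -> DMZ-FW
  188.80.0.0/13 (188.80.0.0 - 188.87.255.255) -> WAN-GW
  188.81.0.0/17 (188.81.0.0 - 188.81.127.255) -> CORE-SW1
More-specific entries that do NOT match:
  188.81.82.220/30 (188.81.82.220 - 188.81.82.223) does not contain 188.81.82.217
  188.81.82.208/29 (188.81.82.208 - 188.81.82.215) does not contain 188.81.82.217
  188.81.83.208/28 (188.81.83.208 - 188.81.83.223) does not contain 188.81.82.217
  188.81.86.128/25 (188.81.86.128 - 188.81.86.255) does not contain 188.81.82.217
  188.81.88.0/22 (188.81.88.0 - 188.81.91.255) does not contain 188.81.82.217
  188.80.80.0/20 (188.80.80.0 - 188.80.95.255) does not contain 188.81.82.217
Longest matching prefix is /17 -> next hop CORE-SW1.

CORE-SW1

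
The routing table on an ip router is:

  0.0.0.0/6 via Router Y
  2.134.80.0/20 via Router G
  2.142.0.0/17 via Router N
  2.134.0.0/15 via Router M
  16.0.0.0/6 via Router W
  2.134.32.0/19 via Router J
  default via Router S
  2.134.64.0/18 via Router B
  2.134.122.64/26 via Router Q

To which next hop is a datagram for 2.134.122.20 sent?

Router B

Routes whose prefix contains 2.134.122.20:
  0.0.0.0/0 (default, matches everything) -> Router S
  0.0.0.0/6 (0.0.0.0 - 3.255.255.255) -> Router Y
  2.134.0.0/15 (2.134.0.0 - 2.135.255.255) -> Router M
  2.134.64.0/18 (2.134.64.0 - 2.134.127.255) -> Router B
More-specific entries that do NOT match:
  2.134.122.64/26 (2.134.122.64 - 2.134.122.127) does not contain 2.134.122.20
  2.134.80.0/20 (2.134.80.0 - 2.134.95.255) does not contain 2.134.122.20
  2.134.32.0/19 (2.134.32.0 - 2.134.63.255) does not contain 2.134.122.20
Longest matching prefix is /18 -> next hop Router B.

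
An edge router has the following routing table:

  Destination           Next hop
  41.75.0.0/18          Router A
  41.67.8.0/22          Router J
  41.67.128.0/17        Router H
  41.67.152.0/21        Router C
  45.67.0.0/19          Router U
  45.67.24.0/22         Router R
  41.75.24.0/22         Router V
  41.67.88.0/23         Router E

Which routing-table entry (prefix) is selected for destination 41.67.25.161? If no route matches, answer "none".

none

41.67.25.161 is outside every listed prefix and there is no default route.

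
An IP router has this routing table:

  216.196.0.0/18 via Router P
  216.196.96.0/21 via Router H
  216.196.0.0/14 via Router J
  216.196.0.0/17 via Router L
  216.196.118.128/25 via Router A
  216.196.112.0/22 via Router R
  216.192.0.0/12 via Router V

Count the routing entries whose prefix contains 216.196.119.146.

3

Prefixes containing 216.196.119.146:
  216.192.0.0/12 (216.192.0.0 - 216.207.255.255)
  216.196.0.0/14 (216.196.0.0 - 216.199.255.255)
  216.196.0.0/17 (216.196.0.0 - 216.196.127.255)
Total matching entries: 3.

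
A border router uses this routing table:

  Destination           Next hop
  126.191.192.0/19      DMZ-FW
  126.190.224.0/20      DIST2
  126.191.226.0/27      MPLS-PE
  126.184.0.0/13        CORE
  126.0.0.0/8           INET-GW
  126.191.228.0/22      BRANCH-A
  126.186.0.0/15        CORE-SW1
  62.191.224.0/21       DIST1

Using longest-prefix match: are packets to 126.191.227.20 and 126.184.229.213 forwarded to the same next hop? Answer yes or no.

126.191.227.20: longest match 126.184.0.0/13 -> CORE
126.184.229.213: longest match 126.184.0.0/13 -> CORE

yes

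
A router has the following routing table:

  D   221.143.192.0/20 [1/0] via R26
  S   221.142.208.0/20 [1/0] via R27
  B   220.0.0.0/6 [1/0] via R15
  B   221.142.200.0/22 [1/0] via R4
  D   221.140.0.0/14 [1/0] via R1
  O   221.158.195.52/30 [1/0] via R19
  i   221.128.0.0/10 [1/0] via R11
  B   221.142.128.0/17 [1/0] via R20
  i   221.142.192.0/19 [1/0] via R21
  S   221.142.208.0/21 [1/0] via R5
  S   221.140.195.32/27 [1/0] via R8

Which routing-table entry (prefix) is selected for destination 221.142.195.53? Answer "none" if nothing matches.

Entries matching 221.142.195.53:
  220.0.0.0/6 (220.0.0.0 - 223.255.255.255)
  221.128.0.0/10 (221.128.0.0 - 221.191.255.255)
  221.140.0.0/14 (221.140.0.0 - 221.143.255.255)
  221.142.128.0/17 (221.142.128.0 - 221.142.255.255)
  221.142.192.0/19 (221.142.192.0 - 221.142.223.255)
Most specific is 221.142.192.0/19.

221.142.192.0/19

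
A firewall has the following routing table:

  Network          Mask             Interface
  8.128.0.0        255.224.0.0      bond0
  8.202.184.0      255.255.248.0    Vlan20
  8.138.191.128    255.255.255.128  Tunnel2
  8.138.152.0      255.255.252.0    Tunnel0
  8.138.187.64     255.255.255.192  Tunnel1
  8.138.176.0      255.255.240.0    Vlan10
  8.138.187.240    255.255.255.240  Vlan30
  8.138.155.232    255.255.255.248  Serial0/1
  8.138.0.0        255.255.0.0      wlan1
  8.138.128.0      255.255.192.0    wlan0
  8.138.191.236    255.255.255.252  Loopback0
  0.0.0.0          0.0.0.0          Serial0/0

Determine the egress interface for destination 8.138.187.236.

Routes whose prefix contains 8.138.187.236:
  0.0.0.0/0 (default, matches everything) -> Serial0/0
  8.128.0.0/11 (8.128.0.0 - 8.159.255.255) -> bond0
  8.138.0.0/16 (8.138.0.0 - 8.138.255.255) -> wlan1
  8.138.128.0/18 (8.138.128.0 - 8.138.191.255) -> wlan0
  8.138.176.0/20 (8.138.176.0 - 8.138.191.255) -> Vlan10
More-specific entries that do NOT match:
  8.138.191.236/30 (8.138.191.236 - 8.138.191.239) does not contain 8.138.187.236
  8.138.155.232/29 (8.138.155.232 - 8.138.155.239) does not contain 8.138.187.236
  8.138.187.240/28 (8.138.187.240 - 8.138.187.255) does not contain 8.138.187.236
  8.138.187.64/26 (8.138.187.64 - 8.138.187.127) does not contain 8.138.187.236
  8.138.191.128/25 (8.138.191.128 - 8.138.191.255) does not contain 8.138.187.236
  8.138.152.0/22 (8.138.152.0 - 8.138.155.255) does not contain 8.138.187.236
  8.202.184.0/21 (8.202.184.0 - 8.202.191.255) does not contain 8.138.187.236
Longest matching prefix is /20 -> interface Vlan10.

Vlan10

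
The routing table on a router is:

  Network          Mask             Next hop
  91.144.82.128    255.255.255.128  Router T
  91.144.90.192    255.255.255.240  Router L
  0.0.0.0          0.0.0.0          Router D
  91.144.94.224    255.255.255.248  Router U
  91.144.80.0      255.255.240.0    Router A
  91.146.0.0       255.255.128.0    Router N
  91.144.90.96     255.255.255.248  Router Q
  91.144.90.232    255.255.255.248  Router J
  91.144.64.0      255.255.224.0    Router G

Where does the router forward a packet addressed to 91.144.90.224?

Routes whose prefix contains 91.144.90.224:
  0.0.0.0/0 (default, matches everything) -> Router D
  91.144.64.0/19 (91.144.64.0 - 91.144.95.255) -> Router G
  91.144.80.0/20 (91.144.80.0 - 91.144.95.255) -> Router A
More-specific entries that do NOT match:
  91.144.94.224/29 (91.144.94.224 - 91.144.94.231) does not contain 91.144.90.224
  91.144.90.96/29 (91.144.90.96 - 91.144.90.103) does not contain 91.144.90.224
  91.144.90.232/29 (91.144.90.232 - 91.144.90.239) does not contain 91.144.90.224
  91.144.90.192/28 (91.144.90.192 - 91.144.90.207) does not contain 91.144.90.224
  91.144.82.128/25 (91.144.82.128 - 91.144.82.255) does not contain 91.144.90.224
Longest matching prefix is /20 -> next hop Router A.

Router A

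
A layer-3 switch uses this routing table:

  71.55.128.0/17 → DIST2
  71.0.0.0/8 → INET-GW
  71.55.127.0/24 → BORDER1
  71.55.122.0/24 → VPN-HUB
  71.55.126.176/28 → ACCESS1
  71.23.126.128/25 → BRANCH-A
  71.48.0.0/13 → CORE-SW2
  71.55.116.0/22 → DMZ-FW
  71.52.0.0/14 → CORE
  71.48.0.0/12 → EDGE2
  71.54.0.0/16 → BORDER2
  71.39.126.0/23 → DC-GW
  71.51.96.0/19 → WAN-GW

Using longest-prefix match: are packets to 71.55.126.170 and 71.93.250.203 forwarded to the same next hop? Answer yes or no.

71.55.126.170: longest match 71.52.0.0/14 -> CORE
71.93.250.203: longest match 71.0.0.0/8 -> INET-GW

no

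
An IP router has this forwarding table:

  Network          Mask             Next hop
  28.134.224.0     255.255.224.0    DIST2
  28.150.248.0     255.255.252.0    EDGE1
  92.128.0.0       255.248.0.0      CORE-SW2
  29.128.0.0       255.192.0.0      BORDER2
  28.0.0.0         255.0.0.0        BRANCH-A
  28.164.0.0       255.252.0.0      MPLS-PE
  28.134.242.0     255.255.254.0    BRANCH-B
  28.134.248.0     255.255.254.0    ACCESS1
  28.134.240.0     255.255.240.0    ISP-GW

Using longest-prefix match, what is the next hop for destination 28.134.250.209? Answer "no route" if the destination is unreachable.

ISP-GW

Routes whose prefix contains 28.134.250.209:
  28.0.0.0/8 (28.0.0.0 - 28.255.255.255) -> BRANCH-A
  28.134.224.0/19 (28.134.224.0 - 28.134.255.255) -> DIST2
  28.134.240.0/20 (28.134.240.0 - 28.134.255.255) -> ISP-GW
More-specific entries that do NOT match:
  28.134.242.0/23 (28.134.242.0 - 28.134.243.255) does not contain 28.134.250.209
  28.134.248.0/23 (28.134.248.0 - 28.134.249.255) does not contain 28.134.250.209
  28.150.248.0/22 (28.150.248.0 - 28.150.251.255) does not contain 28.134.250.209
Longest matching prefix is /20 -> next hop ISP-GW.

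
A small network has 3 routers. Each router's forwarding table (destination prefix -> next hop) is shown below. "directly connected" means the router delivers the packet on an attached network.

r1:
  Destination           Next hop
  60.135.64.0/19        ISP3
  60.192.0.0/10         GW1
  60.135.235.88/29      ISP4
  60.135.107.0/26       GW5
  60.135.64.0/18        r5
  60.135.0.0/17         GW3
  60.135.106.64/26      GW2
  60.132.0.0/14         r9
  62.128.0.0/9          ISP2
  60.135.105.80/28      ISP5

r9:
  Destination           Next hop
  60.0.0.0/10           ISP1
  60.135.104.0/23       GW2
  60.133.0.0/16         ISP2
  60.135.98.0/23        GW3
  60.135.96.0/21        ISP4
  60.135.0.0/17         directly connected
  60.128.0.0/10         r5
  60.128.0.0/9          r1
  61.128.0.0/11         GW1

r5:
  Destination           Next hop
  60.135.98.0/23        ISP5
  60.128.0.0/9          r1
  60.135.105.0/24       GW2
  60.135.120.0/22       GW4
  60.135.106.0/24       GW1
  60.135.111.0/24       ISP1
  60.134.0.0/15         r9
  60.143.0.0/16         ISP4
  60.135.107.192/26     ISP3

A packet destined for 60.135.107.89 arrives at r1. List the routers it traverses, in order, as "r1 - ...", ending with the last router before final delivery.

At r1: longest match for 60.135.107.89 is 60.135.64.0/18 -> r5
At r5: longest match for 60.135.107.89 is 60.134.0.0/15 -> r9
At r9: longest match for 60.135.107.89 is 60.135.0.0/17 -> directly connected

r1 - r5 - r9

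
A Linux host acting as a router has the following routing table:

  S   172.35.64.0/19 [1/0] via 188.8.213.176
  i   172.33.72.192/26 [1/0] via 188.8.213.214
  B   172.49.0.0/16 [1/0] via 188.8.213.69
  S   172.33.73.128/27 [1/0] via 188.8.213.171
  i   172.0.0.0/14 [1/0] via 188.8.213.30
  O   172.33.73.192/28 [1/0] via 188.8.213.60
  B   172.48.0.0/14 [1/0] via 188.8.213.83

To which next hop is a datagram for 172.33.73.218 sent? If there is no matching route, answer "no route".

no route

No entry's prefix contains 172.33.73.218; there is no default route.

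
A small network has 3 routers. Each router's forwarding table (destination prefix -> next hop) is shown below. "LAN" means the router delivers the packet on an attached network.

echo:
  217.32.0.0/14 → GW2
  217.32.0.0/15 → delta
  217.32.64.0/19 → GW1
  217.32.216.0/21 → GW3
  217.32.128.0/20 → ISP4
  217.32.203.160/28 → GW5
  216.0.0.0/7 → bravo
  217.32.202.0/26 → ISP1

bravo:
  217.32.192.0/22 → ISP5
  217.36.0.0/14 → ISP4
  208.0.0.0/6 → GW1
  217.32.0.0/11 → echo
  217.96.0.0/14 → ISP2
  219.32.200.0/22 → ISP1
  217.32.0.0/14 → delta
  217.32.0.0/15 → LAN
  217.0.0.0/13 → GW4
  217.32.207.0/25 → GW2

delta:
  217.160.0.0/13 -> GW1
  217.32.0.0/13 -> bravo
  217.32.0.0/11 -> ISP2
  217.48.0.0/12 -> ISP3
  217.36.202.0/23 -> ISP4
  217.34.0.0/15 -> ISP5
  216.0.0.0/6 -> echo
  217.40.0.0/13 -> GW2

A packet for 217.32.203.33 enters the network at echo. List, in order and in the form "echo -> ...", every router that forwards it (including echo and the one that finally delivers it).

At echo: longest match for 217.32.203.33 is 217.32.0.0/15 -> delta
At delta: longest match for 217.32.203.33 is 217.32.0.0/13 -> bravo
At bravo: longest match for 217.32.203.33 is 217.32.0.0/15 -> LAN

echo -> delta -> bravo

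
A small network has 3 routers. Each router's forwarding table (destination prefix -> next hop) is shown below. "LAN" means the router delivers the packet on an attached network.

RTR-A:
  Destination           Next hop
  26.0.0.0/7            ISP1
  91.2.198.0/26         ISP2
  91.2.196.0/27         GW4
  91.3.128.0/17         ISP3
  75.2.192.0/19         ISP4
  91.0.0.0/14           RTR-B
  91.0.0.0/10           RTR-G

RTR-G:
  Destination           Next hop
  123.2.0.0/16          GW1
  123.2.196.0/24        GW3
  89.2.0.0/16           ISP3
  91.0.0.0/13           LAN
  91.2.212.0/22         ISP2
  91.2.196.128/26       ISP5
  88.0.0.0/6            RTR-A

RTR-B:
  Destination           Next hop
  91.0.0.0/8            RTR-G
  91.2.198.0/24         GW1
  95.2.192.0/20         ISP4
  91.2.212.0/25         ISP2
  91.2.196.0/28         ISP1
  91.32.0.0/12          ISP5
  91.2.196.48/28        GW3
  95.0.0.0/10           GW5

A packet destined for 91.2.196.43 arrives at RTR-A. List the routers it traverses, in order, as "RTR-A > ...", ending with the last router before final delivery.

RTR-A > RTR-B > RTR-G

At RTR-A: longest match for 91.2.196.43 is 91.0.0.0/14 -> RTR-B
At RTR-B: longest match for 91.2.196.43 is 91.0.0.0/8 -> RTR-G
At RTR-G: longest match for 91.2.196.43 is 91.0.0.0/13 -> LAN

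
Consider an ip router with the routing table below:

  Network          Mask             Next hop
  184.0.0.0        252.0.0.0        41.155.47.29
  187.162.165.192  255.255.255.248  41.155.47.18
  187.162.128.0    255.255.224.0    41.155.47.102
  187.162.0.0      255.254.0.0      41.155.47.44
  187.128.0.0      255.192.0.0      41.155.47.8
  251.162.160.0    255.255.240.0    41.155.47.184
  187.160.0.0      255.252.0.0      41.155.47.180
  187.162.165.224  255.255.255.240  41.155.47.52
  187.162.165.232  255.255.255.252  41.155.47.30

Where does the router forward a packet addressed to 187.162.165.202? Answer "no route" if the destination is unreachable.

41.155.47.44

Routes whose prefix contains 187.162.165.202:
  184.0.0.0/6 (184.0.0.0 - 187.255.255.255) -> 41.155.47.29
  187.128.0.0/10 (187.128.0.0 - 187.191.255.255) -> 41.155.47.8
  187.160.0.0/14 (187.160.0.0 - 187.163.255.255) -> 41.155.47.180
  187.162.0.0/15 (187.162.0.0 - 187.163.255.255) -> 41.155.47.44
More-specific entries that do NOT match:
  187.162.165.232/30 (187.162.165.232 - 187.162.165.235) does not contain 187.162.165.202
  187.162.165.192/29 (187.162.165.192 - 187.162.165.199) does not contain 187.162.165.202
  187.162.165.224/28 (187.162.165.224 - 187.162.165.239) does not contain 187.162.165.202
  251.162.160.0/20 (251.162.160.0 - 251.162.175.255) does not contain 187.162.165.202
  187.162.128.0/19 (187.162.128.0 - 187.162.159.255) does not contain 187.162.165.202
Longest matching prefix is /15 -> next hop 41.155.47.44.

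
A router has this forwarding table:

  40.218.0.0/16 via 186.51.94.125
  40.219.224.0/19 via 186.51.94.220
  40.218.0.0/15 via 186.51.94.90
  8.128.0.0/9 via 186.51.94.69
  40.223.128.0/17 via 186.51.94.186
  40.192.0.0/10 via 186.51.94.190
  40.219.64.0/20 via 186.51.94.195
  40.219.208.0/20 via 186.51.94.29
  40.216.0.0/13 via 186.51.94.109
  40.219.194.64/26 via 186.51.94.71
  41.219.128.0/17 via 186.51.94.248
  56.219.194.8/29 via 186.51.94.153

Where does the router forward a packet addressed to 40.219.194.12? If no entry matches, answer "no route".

Routes whose prefix contains 40.219.194.12:
  40.192.0.0/10 (40.192.0.0 - 40.255.255.255) -> 186.51.94.190
  40.216.0.0/13 (40.216.0.0 - 40.223.255.255) -> 186.51.94.109
  40.218.0.0/15 (40.218.0.0 - 40.219.255.255) -> 186.51.94.90
More-specific entries that do NOT match:
  56.219.194.8/29 (56.219.194.8 - 56.219.194.15) does not contain 40.219.194.12
  40.219.194.64/26 (40.219.194.64 - 40.219.194.127) does not contain 40.219.194.12
  40.219.64.0/20 (40.219.64.0 - 40.219.79.255) does not contain 40.219.194.12
  40.219.208.0/20 (40.219.208.0 - 40.219.223.255) does not contain 40.219.194.12
  40.219.224.0/19 (40.219.224.0 - 40.219.255.255) does not contain 40.219.194.12
  40.223.128.0/17 (40.223.128.0 - 40.223.255.255) does not contain 40.219.194.12
  41.219.128.0/17 (41.219.128.0 - 41.219.255.255) does not contain 40.219.194.12
  40.218.0.0/16 (40.218.0.0 - 40.218.255.255) does not contain 40.219.194.12
Longest matching prefix is /15 -> next hop 186.51.94.90.

186.51.94.90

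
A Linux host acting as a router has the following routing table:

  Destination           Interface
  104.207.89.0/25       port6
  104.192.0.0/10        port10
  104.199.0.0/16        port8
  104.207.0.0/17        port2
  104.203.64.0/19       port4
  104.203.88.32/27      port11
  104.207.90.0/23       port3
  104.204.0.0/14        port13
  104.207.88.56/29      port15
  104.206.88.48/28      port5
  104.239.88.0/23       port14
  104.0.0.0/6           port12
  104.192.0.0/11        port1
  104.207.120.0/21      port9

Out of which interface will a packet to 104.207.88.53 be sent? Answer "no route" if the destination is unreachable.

Routes whose prefix contains 104.207.88.53:
  104.0.0.0/6 (104.0.0.0 - 107.255.255.255) -> port12
  104.192.0.0/10 (104.192.0.0 - 104.255.255.255) -> port10
  104.192.0.0/11 (104.192.0.0 - 104.223.255.255) -> port1
  104.204.0.0/14 (104.204.0.0 - 104.207.255.255) -> port13
  104.207.0.0/17 (104.207.0.0 - 104.207.127.255) -> port2
More-specific entries that do NOT match:
  104.207.88.56/29 (104.207.88.56 - 104.207.88.63) does not contain 104.207.88.53
  104.206.88.48/28 (104.206.88.48 - 104.206.88.63) does not contain 104.207.88.53
  104.203.88.32/27 (104.203.88.32 - 104.203.88.63) does not contain 104.207.88.53
  104.207.89.0/25 (104.207.89.0 - 104.207.89.127) does not contain 104.207.88.53
  104.207.90.0/23 (104.207.90.0 - 104.207.91.255) does not contain 104.207.88.53
  104.239.88.0/23 (104.239.88.0 - 104.239.89.255) does not contain 104.207.88.53
  104.207.120.0/21 (104.207.120.0 - 104.207.127.255) does not contain 104.207.88.53
  104.203.64.0/19 (104.203.64.0 - 104.203.95.255) does not contain 104.207.88.53
Longest matching prefix is /17 -> interface port2.

port2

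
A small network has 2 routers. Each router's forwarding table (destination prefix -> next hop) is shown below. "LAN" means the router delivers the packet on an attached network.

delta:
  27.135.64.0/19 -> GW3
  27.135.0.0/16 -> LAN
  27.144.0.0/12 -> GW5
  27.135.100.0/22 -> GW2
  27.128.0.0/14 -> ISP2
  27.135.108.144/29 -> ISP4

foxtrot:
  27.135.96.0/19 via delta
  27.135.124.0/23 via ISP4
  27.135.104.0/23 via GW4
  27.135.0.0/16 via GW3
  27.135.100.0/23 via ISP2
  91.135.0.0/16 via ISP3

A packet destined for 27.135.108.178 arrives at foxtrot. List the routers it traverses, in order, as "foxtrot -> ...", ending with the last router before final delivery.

At foxtrot: longest match for 27.135.108.178 is 27.135.96.0/19 -> delta
At delta: longest match for 27.135.108.178 is 27.135.0.0/16 -> LAN

foxtrot -> delta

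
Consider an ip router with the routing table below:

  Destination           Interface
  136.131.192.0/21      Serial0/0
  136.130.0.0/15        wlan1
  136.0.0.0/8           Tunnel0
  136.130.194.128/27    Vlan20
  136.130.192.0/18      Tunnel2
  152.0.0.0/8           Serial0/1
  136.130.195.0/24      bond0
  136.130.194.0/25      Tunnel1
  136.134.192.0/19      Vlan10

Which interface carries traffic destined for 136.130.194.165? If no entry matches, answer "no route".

Tunnel2

Routes whose prefix contains 136.130.194.165:
  136.0.0.0/8 (136.0.0.0 - 136.255.255.255) -> Tunnel0
  136.130.0.0/15 (136.130.0.0 - 136.131.255.255) -> wlan1
  136.130.192.0/18 (136.130.192.0 - 136.130.255.255) -> Tunnel2
More-specific entries that do NOT match:
  136.130.194.128/27 (136.130.194.128 - 136.130.194.159) does not contain 136.130.194.165
  136.130.194.0/25 (136.130.194.0 - 136.130.194.127) does not contain 136.130.194.165
  136.130.195.0/24 (136.130.195.0 - 136.130.195.255) does not contain 136.130.194.165
  136.131.192.0/21 (136.131.192.0 - 136.131.199.255) does not contain 136.130.194.165
  136.134.192.0/19 (136.134.192.0 - 136.134.223.255) does not contain 136.130.194.165
Longest matching prefix is /18 -> interface Tunnel2.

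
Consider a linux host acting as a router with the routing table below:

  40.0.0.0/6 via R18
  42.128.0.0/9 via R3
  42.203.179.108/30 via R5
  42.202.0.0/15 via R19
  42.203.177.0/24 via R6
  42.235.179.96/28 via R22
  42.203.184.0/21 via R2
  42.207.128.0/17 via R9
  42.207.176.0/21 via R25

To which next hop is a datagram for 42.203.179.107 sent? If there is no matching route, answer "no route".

Routes whose prefix contains 42.203.179.107:
  40.0.0.0/6 (40.0.0.0 - 43.255.255.255) -> R18
  42.128.0.0/9 (42.128.0.0 - 42.255.255.255) -> R3
  42.202.0.0/15 (42.202.0.0 - 42.203.255.255) -> R19
More-specific entries that do NOT match:
  42.203.179.108/30 (42.203.179.108 - 42.203.179.111) does not contain 42.203.179.107
  42.235.179.96/28 (42.235.179.96 - 42.235.179.111) does not contain 42.203.179.107
  42.203.177.0/24 (42.203.177.0 - 42.203.177.255) does not contain 42.203.179.107
  42.203.184.0/21 (42.203.184.0 - 42.203.191.255) does not contain 42.203.179.107
  42.207.176.0/21 (42.207.176.0 - 42.207.183.255) does not contain 42.203.179.107
  42.207.128.0/17 (42.207.128.0 - 42.207.255.255) does not contain 42.203.179.107
Longest matching prefix is /15 -> next hop R19.

R19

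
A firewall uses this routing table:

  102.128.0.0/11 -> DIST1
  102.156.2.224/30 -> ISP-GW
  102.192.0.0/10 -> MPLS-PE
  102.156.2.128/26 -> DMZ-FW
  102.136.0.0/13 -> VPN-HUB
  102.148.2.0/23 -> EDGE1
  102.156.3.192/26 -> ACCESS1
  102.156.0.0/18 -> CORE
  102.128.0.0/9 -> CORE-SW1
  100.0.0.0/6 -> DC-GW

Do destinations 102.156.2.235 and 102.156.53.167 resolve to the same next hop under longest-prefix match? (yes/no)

102.156.2.235: longest match 102.156.0.0/18 -> CORE
102.156.53.167: longest match 102.156.0.0/18 -> CORE

yes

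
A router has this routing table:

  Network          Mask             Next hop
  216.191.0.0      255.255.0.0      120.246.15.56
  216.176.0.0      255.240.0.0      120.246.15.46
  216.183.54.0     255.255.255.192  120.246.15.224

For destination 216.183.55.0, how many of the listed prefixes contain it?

1

Prefixes containing 216.183.55.0:
  216.176.0.0/12 (216.176.0.0 - 216.191.255.255)
Total matching entries: 1.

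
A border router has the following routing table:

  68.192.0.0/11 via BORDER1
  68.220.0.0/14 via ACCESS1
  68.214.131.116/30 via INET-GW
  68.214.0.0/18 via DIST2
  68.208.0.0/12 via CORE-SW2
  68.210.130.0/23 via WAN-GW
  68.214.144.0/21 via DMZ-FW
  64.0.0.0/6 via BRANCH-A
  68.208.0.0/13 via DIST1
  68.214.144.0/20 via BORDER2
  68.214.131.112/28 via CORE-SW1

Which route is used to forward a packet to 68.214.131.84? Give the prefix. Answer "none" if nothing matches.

68.208.0.0/13

Entries matching 68.214.131.84:
  68.192.0.0/11 (68.192.0.0 - 68.223.255.255)
  68.208.0.0/12 (68.208.0.0 - 68.223.255.255)
  68.208.0.0/13 (68.208.0.0 - 68.215.255.255)
Most specific is 68.208.0.0/13.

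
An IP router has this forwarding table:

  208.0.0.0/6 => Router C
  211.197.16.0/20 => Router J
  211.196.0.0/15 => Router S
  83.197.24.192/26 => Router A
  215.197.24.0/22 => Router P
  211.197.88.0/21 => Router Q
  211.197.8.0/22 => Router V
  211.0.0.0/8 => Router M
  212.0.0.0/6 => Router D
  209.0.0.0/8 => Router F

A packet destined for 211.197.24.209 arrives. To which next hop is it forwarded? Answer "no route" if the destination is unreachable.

Router J

Routes whose prefix contains 211.197.24.209:
  208.0.0.0/6 (208.0.0.0 - 211.255.255.255) -> Router C
  211.0.0.0/8 (211.0.0.0 - 211.255.255.255) -> Router M
  211.196.0.0/15 (211.196.0.0 - 211.197.255.255) -> Router S
  211.197.16.0/20 (211.197.16.0 - 211.197.31.255) -> Router J
More-specific entries that do NOT match:
  83.197.24.192/26 (83.197.24.192 - 83.197.24.255) does not contain 211.197.24.209
  215.197.24.0/22 (215.197.24.0 - 215.197.27.255) does not contain 211.197.24.209
  211.197.8.0/22 (211.197.8.0 - 211.197.11.255) does not contain 211.197.24.209
  211.197.88.0/21 (211.197.88.0 - 211.197.95.255) does not contain 211.197.24.209
Longest matching prefix is /20 -> next hop Router J.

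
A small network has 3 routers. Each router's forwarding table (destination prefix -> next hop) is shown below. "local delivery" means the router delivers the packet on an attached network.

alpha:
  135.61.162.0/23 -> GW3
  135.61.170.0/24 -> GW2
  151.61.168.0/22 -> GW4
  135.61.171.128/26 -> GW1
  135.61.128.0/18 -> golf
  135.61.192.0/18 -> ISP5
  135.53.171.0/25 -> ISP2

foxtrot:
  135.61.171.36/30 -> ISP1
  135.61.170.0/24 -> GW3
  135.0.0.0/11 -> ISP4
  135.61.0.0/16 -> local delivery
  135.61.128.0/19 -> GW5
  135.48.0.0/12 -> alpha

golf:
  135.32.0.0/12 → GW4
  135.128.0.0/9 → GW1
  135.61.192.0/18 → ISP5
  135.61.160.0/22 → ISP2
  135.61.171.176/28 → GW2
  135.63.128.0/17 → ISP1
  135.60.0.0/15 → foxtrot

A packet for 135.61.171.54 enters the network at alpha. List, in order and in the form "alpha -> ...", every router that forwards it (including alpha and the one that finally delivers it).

At alpha: longest match for 135.61.171.54 is 135.61.128.0/18 -> golf
At golf: longest match for 135.61.171.54 is 135.60.0.0/15 -> foxtrot
At foxtrot: longest match for 135.61.171.54 is 135.61.0.0/16 -> local delivery

alpha -> golf -> foxtrot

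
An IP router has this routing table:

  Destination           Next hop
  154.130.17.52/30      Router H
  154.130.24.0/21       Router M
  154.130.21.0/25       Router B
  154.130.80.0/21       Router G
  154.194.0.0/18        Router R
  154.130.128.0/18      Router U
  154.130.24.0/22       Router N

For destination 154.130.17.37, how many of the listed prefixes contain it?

No listed prefix contains 154.130.17.37.
Total matching entries: 0.

0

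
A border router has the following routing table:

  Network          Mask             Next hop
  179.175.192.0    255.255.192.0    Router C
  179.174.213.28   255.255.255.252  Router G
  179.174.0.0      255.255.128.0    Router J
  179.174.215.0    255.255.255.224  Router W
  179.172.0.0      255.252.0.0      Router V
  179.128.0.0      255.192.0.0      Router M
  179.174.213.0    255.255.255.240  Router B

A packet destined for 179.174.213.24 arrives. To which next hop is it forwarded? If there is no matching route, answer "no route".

Routes whose prefix contains 179.174.213.24:
  179.128.0.0/10 (179.128.0.0 - 179.191.255.255) -> Router M
  179.172.0.0/14 (179.172.0.0 - 179.175.255.255) -> Router V
More-specific entries that do NOT match:
  179.174.213.28/30 (179.174.213.28 - 179.174.213.31) does not contain 179.174.213.24
  179.174.213.0/28 (179.174.213.0 - 179.174.213.15) does not contain 179.174.213.24
  179.174.215.0/27 (179.174.215.0 - 179.174.215.31) does not contain 179.174.213.24
  179.175.192.0/18 (179.175.192.0 - 179.175.255.255) does not contain 179.174.213.24
  179.174.0.0/17 (179.174.0.0 - 179.174.127.255) does not contain 179.174.213.24
Longest matching prefix is /14 -> next hop Router V.

Router V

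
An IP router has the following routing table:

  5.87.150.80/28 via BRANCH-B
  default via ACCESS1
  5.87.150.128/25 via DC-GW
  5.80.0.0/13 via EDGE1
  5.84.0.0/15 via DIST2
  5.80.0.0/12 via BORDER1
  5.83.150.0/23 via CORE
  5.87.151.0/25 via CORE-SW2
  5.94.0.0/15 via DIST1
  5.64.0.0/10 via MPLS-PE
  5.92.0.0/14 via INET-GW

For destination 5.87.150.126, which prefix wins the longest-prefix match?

Entries matching 5.87.150.126:
  0.0.0.0/0 (default, matches everything)
  5.64.0.0/10 (5.64.0.0 - 5.127.255.255)
  5.80.0.0/12 (5.80.0.0 - 5.95.255.255)
  5.80.0.0/13 (5.80.0.0 - 5.87.255.255)
Most specific is 5.80.0.0/13.

5.80.0.0/13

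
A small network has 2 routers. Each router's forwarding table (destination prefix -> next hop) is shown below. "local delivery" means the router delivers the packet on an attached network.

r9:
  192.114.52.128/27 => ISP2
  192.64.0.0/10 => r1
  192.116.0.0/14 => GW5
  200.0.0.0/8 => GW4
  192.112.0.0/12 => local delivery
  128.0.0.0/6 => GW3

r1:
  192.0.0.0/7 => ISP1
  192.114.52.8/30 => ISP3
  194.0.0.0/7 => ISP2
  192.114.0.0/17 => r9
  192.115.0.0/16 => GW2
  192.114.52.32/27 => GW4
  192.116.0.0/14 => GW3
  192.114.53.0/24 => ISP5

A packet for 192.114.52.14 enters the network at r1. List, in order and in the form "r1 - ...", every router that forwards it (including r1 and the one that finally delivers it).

At r1: longest match for 192.114.52.14 is 192.114.0.0/17 -> r9
At r9: longest match for 192.114.52.14 is 192.112.0.0/12 -> local delivery

r1 - r9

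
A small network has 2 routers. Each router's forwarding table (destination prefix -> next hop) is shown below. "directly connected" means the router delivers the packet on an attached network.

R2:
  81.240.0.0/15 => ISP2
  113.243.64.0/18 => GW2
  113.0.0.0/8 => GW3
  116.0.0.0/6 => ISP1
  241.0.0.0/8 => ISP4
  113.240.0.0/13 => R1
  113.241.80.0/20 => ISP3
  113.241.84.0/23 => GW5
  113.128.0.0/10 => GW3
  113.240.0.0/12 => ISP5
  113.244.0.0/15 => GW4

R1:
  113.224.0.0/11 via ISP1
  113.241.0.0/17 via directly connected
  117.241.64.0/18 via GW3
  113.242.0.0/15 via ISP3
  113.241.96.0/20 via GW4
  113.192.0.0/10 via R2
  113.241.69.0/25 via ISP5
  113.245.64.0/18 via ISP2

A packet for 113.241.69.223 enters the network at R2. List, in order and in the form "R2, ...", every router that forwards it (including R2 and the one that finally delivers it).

R2, R1

At R2: longest match for 113.241.69.223 is 113.240.0.0/13 -> R1
At R1: longest match for 113.241.69.223 is 113.241.0.0/17 -> directly connected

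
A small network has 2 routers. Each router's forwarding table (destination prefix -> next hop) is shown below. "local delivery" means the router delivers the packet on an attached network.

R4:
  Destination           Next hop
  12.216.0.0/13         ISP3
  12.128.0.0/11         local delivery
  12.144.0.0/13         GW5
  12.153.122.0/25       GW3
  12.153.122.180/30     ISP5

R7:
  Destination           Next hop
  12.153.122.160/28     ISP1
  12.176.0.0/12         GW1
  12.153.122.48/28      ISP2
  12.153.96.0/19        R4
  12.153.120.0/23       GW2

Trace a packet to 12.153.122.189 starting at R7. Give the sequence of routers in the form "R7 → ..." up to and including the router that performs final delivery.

At R7: longest match for 12.153.122.189 is 12.153.96.0/19 -> R4
At R4: longest match for 12.153.122.189 is 12.128.0.0/11 -> local delivery

R7 → R4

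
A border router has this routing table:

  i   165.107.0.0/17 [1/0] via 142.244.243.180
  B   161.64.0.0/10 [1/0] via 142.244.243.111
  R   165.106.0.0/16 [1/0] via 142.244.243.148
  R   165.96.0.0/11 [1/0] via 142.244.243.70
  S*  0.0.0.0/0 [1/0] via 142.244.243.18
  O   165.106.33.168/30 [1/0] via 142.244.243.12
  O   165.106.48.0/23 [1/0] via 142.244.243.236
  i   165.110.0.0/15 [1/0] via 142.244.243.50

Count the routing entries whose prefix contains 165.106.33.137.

Prefixes containing 165.106.33.137:
  0.0.0.0/0 (default, matches everything)
  165.96.0.0/11 (165.96.0.0 - 165.127.255.255)
  165.106.0.0/16 (165.106.0.0 - 165.106.255.255)
Total matching entries: 3.

3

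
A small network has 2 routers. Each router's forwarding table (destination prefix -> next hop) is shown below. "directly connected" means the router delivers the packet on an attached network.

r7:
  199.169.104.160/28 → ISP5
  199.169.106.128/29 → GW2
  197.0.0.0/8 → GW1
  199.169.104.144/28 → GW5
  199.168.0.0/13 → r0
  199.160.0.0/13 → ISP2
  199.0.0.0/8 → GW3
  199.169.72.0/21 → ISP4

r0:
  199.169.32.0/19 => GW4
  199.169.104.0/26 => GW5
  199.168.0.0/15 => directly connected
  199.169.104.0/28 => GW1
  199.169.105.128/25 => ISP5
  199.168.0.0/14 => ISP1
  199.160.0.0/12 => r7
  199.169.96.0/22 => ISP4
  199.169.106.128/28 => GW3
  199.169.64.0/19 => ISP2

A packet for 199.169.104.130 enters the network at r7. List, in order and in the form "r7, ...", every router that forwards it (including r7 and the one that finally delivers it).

At r7: longest match for 199.169.104.130 is 199.168.0.0/13 -> r0
At r0: longest match for 199.169.104.130 is 199.168.0.0/15 -> directly connected

r7, r0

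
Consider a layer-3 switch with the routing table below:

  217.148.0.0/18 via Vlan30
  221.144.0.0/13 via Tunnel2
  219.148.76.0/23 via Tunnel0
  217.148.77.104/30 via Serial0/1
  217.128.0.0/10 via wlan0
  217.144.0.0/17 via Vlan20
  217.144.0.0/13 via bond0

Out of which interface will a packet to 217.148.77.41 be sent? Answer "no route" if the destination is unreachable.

Routes whose prefix contains 217.148.77.41:
  217.128.0.0/10 (217.128.0.0 - 217.191.255.255) -> wlan0
  217.144.0.0/13 (217.144.0.0 - 217.151.255.255) -> bond0
More-specific entries that do NOT match:
  217.148.77.104/30 (217.148.77.104 - 217.148.77.107) does not contain 217.148.77.41
  219.148.76.0/23 (219.148.76.0 - 219.148.77.255) does not contain 217.148.77.41
  217.148.0.0/18 (217.148.0.0 - 217.148.63.255) does not contain 217.148.77.41
  217.144.0.0/17 (217.144.0.0 - 217.144.127.255) does not contain 217.148.77.41
Longest matching prefix is /13 -> interface bond0.

bond0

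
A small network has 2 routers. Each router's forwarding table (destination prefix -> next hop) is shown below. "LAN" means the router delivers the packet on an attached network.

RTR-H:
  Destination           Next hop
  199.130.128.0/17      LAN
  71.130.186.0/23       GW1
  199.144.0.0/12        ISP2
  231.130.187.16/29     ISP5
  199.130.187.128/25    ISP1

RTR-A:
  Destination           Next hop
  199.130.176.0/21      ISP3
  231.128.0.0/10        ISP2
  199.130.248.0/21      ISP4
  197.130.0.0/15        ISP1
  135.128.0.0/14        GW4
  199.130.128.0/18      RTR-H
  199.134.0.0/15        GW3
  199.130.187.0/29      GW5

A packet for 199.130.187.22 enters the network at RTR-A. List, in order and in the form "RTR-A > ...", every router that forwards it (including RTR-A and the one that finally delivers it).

At RTR-A: longest match for 199.130.187.22 is 199.130.128.0/18 -> RTR-H
At RTR-H: longest match for 199.130.187.22 is 199.130.128.0/17 -> LAN

RTR-A > RTR-H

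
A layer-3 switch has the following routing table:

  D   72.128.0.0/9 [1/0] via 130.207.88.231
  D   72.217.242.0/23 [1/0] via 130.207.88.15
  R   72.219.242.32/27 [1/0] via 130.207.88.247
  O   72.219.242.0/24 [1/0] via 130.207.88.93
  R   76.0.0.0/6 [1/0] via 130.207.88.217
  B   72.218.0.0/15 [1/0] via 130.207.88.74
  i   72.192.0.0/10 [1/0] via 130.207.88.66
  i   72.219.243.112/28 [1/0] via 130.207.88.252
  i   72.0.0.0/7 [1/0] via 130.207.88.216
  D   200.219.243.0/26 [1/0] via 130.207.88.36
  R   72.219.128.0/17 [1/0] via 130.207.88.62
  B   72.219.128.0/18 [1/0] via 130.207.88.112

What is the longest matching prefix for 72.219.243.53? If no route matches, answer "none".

Entries matching 72.219.243.53:
  72.0.0.0/7 (72.0.0.0 - 73.255.255.255)
  72.128.0.0/9 (72.128.0.0 - 72.255.255.255)
  72.192.0.0/10 (72.192.0.0 - 72.255.255.255)
  72.218.0.0/15 (72.218.0.0 - 72.219.255.255)
  72.219.128.0/17 (72.219.128.0 - 72.219.255.255)
Most specific is 72.219.128.0/17.

72.219.128.0/17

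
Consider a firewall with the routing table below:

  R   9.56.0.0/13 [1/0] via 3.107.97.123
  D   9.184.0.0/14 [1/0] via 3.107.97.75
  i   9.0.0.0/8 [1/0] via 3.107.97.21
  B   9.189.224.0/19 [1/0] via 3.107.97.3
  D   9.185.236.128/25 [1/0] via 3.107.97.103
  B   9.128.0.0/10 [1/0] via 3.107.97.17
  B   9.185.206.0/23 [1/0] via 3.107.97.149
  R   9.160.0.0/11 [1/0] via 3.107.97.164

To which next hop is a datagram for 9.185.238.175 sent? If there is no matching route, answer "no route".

3.107.97.75

Routes whose prefix contains 9.185.238.175:
  9.0.0.0/8 (9.0.0.0 - 9.255.255.255) -> 3.107.97.21
  9.128.0.0/10 (9.128.0.0 - 9.191.255.255) -> 3.107.97.17
  9.160.0.0/11 (9.160.0.0 - 9.191.255.255) -> 3.107.97.164
  9.184.0.0/14 (9.184.0.0 - 9.187.255.255) -> 3.107.97.75
More-specific entries that do NOT match:
  9.185.236.128/25 (9.185.236.128 - 9.185.236.255) does not contain 9.185.238.175
  9.185.206.0/23 (9.185.206.0 - 9.185.207.255) does not contain 9.185.238.175
  9.189.224.0/19 (9.189.224.0 - 9.189.255.255) does not contain 9.185.238.175
Longest matching prefix is /14 -> next hop 3.107.97.75.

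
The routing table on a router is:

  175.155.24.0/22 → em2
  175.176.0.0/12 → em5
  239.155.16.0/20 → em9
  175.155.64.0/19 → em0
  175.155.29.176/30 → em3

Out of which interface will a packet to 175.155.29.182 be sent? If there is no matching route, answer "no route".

no route

No entry's prefix contains 175.155.29.182; there is no default route.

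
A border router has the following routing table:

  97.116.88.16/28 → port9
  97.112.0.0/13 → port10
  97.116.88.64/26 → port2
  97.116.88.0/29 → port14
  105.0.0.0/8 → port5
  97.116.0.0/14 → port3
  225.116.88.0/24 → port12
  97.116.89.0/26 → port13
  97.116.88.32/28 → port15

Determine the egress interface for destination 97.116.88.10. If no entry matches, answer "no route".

port3

Routes whose prefix contains 97.116.88.10:
  97.112.0.0/13 (97.112.0.0 - 97.119.255.255) -> port10
  97.116.0.0/14 (97.116.0.0 - 97.119.255.255) -> port3
More-specific entries that do NOT match:
  97.116.88.0/29 (97.116.88.0 - 97.116.88.7) does not contain 97.116.88.10
  97.116.88.16/28 (97.116.88.16 - 97.116.88.31) does not contain 97.116.88.10
  97.116.88.32/28 (97.116.88.32 - 97.116.88.47) does not contain 97.116.88.10
  97.116.88.64/26 (97.116.88.64 - 97.116.88.127) does not contain 97.116.88.10
  97.116.89.0/26 (97.116.89.0 - 97.116.89.63) does not contain 97.116.88.10
  225.116.88.0/24 (225.116.88.0 - 225.116.88.255) does not contain 97.116.88.10
Longest matching prefix is /14 -> interface port3.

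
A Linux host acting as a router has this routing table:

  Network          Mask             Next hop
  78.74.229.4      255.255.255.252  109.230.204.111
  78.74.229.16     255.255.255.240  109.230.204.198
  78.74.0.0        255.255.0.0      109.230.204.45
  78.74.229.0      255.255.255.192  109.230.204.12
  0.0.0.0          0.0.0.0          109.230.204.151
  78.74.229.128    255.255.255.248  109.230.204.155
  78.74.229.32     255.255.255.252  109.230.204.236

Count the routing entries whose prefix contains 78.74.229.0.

Prefixes containing 78.74.229.0:
  0.0.0.0/0 (default, matches everything)
  78.74.0.0/16 (78.74.0.0 - 78.74.255.255)
  78.74.229.0/26 (78.74.229.0 - 78.74.229.63)
Total matching entries: 3.

3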